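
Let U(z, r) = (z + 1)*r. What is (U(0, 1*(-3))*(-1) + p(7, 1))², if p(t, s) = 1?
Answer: 16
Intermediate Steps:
U(z, r) = r*(1 + z) (U(z, r) = (1 + z)*r = r*(1 + z))
(U(0, 1*(-3))*(-1) + p(7, 1))² = (((1*(-3))*(1 + 0))*(-1) + 1)² = (-3*1*(-1) + 1)² = (-3*(-1) + 1)² = (3 + 1)² = 4² = 16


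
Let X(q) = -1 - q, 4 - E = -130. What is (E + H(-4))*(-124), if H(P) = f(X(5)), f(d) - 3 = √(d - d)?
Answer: -16988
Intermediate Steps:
E = 134 (E = 4 - 1*(-130) = 4 + 130 = 134)
f(d) = 3 (f(d) = 3 + √(d - d) = 3 + √0 = 3 + 0 = 3)
H(P) = 3
(E + H(-4))*(-124) = (134 + 3)*(-124) = 137*(-124) = -16988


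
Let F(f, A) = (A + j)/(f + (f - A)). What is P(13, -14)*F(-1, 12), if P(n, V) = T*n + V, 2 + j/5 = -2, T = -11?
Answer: -628/7 ≈ -89.714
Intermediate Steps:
j = -20 (j = -10 + 5*(-2) = -10 - 10 = -20)
P(n, V) = V - 11*n (P(n, V) = -11*n + V = V - 11*n)
F(f, A) = (-20 + A)/(-A + 2*f) (F(f, A) = (A - 20)/(f + (f - A)) = (-20 + A)/(-A + 2*f))
P(13, -14)*F(-1, 12) = (-14 - 11*13)*((20 - 1*12)/(12 - 2*(-1))) = (-14 - 143)*((20 - 12)/(12 + 2)) = -157*8/14 = -157*4/7 = -628/7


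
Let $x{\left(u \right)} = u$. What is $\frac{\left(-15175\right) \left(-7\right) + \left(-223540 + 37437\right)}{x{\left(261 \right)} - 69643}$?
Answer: $\frac{39939}{34691} \approx 1.1513$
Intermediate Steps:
$\frac{\left(-15175\right) \left(-7\right) + \left(-223540 + 37437\right)}{x{\left(261 \right)} - 69643} = \frac{\left(-15175\right) \left(-7\right) + \left(-223540 + 37437\right)}{261 - 69643} = \frac{106225 - 186103}{-69382} = \left(-79878\right) \left(- \frac{1}{69382}\right) = \frac{39939}{34691}$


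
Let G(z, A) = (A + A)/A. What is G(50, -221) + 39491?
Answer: 39493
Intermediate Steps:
G(z, A) = 2 (G(z, A) = (2*A)/A = 2)
G(50, -221) + 39491 = 2 + 39491 = 39493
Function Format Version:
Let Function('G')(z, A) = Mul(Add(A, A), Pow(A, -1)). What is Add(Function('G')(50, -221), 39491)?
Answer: 39493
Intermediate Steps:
Function('G')(z, A) = 2 (Function('G')(z, A) = Mul(Mul(2, A), Pow(A, -1)) = 2)
Add(Function('G')(50, -221), 39491) = Add(2, 39491) = 39493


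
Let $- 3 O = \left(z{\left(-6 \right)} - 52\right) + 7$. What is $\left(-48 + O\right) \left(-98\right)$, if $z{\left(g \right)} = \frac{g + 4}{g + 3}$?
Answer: $\frac{29302}{9} \approx 3255.8$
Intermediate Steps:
$z{\left(g \right)} = \frac{4 + g}{3 + g}$
$O = \frac{133}{9}$ ($O = - \frac{\left(\frac{4 - 6}{3 - 6} - 52\right) + 7}{3} = - \frac{\left(\frac{1}{-3} \left(-2\right) - 52\right) + 7}{3} = - \frac{\left(\left(- \frac{1}{3}\right) \left(-2\right) - 52\right) + 7}{3} = - \frac{\left(\frac{2}{3} - 52\right) + 7}{3} = - \frac{- \frac{154}{3} + 7}{3} = \left(- \frac{1}{3}\right) \left(- \frac{133}{3}\right) = \frac{133}{9} \approx 14.778$)
$\left(-48 + O\right) \left(-98\right) = \left(-48 + \frac{133}{9}\right) \left(-98\right) = \left(- \frac{299}{9}\right) \left(-98\right) = \frac{29302}{9}$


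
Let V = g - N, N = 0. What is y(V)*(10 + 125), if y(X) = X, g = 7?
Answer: 945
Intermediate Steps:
V = 7 (V = 7 - 1*0 = 7 + 0 = 7)
y(V)*(10 + 125) = 7*(10 + 125) = 7*135 = 945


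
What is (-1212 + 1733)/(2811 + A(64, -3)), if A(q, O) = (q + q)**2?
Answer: 521/19195 ≈ 0.027142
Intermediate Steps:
A(q, O) = 4*q**2 (A(q, O) = (2*q)**2 = 4*q**2)
(-1212 + 1733)/(2811 + A(64, -3)) = (-1212 + 1733)/(2811 + 4*64**2) = 521/(2811 + 4*4096) = 521/(2811 + 16384) = 521/19195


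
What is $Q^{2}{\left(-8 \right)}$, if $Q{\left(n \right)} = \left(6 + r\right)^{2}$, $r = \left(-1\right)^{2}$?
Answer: $2401$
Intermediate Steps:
$r = 1$
$Q{\left(n \right)} = 49$ ($Q{\left(n \right)} = \left(6 + 1\right)^{2} = 7^{2} = 49$)
$Q^{2}{\left(-8 \right)} = 49^{2} = 2401$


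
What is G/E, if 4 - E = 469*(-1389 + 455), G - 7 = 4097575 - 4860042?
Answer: -76246/43805 ≈ -1.7406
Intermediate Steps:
G = -762460 (G = 7 + (4097575 - 4860042) = 7 - 762467 = -762460)
E = 438050 (E = 4 - 469*(-1389 + 455) = 4 - 469*(-934) = 4 - 1*(-438046) = 4 + 438046 = 438050)
G/E = -762460/438050 = -762460*1/438050 = -76246/43805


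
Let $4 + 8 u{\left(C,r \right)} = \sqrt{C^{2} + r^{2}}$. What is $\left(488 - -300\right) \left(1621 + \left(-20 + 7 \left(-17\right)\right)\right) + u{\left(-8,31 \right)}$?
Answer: $\frac{2335631}{2} + \frac{5 \sqrt{41}}{8} \approx 1.1678 \cdot 10^{6}$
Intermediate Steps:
$u{\left(C,r \right)} = - \frac{1}{2} + \frac{\sqrt{C^{2} + r^{2}}}{8}$
$\left(488 - -300\right) \left(1621 + \left(-20 + 7 \left(-17\right)\right)\right) + u{\left(-8,31 \right)} = \left(488 - -300\right) \left(1621 + \left(-20 + 7 \left(-17\right)\right)\right) - \left(\frac{1}{2} - \frac{\sqrt{\left(-8\right)^{2} + 31^{2}}}{8}\right) = \left(488 + 300\right) \left(1621 - 139\right) - \left(\frac{1}{2} - \frac{\sqrt{64 + 961}}{8}\right) = 788 \left(1621 - 139\right) - \left(\frac{1}{2} - \frac{\sqrt{1025}}{8}\right) = 788 \cdot 1482 - \left(\frac{1}{2} - \frac{5 \sqrt{41}}{8}\right) = 1167816 - \left(\frac{1}{2} - \frac{5 \sqrt{41}}{8}\right) = \frac{2335631}{2} + \frac{5 \sqrt{41}}{8}$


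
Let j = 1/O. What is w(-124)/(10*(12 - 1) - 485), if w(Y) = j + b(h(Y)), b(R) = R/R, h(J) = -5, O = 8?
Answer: -3/1000 ≈ -0.0030000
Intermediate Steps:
b(R) = 1
j = ⅛ (j = 1/8 = ⅛ ≈ 0.12500)
w(Y) = 9/8 (w(Y) = ⅛ + 1 = 9/8)
w(-124)/(10*(12 - 1) - 485) = (9/8)/(10*(12 - 1) - 485) = (9/8)/(10*11 - 485) = (9/8)/(110 - 485) = (9/8)/(-375) = -1/375*9/8 = -3/1000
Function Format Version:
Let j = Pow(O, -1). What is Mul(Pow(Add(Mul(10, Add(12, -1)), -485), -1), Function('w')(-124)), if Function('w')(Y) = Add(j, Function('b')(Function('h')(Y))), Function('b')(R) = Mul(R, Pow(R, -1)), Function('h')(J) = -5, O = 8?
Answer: Rational(-3, 1000) ≈ -0.0030000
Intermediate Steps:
Function('b')(R) = 1
j = Rational(1, 8) (j = Pow(8, -1) = Rational(1, 8) ≈ 0.12500)
Function('w')(Y) = Rational(9, 8) (Function('w')(Y) = Add(Rational(1, 8), 1) = Rational(9, 8))
Mul(Pow(Add(Mul(10, Add(12, -1)), -485), -1), Function('w')(-124)) = Mul(Pow(Add(Mul(10, Add(12, -1)), -485), -1), Rational(9, 8)) = Mul(Pow(Add(Mul(10, 11), -485), -1), Rational(9, 8)) = Mul(Pow(Add(110, -485), -1), Rational(9, 8)) = Mul(Pow(-375, -1), Rational(9, 8)) = Mul(Rational(-1, 375), Rational(9, 8)) = Rational(-3, 1000)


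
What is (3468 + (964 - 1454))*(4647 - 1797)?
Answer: 8487300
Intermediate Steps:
(3468 + (964 - 1454))*(4647 - 1797) = (3468 - 490)*2850 = 2978*2850 = 8487300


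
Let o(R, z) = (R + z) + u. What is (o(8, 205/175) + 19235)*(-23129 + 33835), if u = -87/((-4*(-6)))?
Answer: 28838500609/140 ≈ 2.0599e+8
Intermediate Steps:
u = -29/8 (u = -87/24 = -87*1/24 = -29/8 ≈ -3.6250)
o(R, z) = -29/8 + R + z (o(R, z) = (R + z) - 29/8 = -29/8 + R + z)
(o(8, 205/175) + 19235)*(-23129 + 33835) = ((-29/8 + 8 + 205/175) + 19235)*(-23129 + 33835) = ((-29/8 + 8 + 205*(1/175)) + 19235)*10706 = ((-29/8 + 8 + 41/35) + 19235)*10706 = (1553/280 + 19235)*10706 = (5387353/280)*10706 = 28838500609/140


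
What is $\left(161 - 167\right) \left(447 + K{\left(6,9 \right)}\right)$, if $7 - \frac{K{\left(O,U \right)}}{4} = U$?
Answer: $-2634$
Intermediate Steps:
$K{\left(O,U \right)} = 28 - 4 U$
$\left(161 - 167\right) \left(447 + K{\left(6,9 \right)}\right) = \left(161 - 167\right) \left(447 + \left(28 - 36\right)\right) = - 6 \left(447 + \left(28 - 36\right)\right) = - 6 \left(447 - 8\right) = \left(-6\right) 439 = -2634$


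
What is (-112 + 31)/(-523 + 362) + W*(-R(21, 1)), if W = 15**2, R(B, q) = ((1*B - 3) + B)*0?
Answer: 81/161 ≈ 0.50311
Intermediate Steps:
R(B, q) = 0 (R(B, q) = ((B - 3) + B)*0 = ((-3 + B) + B)*0 = (-3 + 2*B)*0 = 0)
W = 225
(-112 + 31)/(-523 + 362) + W*(-R(21, 1)) = (-112 + 31)/(-523 + 362) + 225*(-1*0) = -81/(-161) + 225*0 = -81*(-1/161) + 0 = 81/161 + 0 = 81/161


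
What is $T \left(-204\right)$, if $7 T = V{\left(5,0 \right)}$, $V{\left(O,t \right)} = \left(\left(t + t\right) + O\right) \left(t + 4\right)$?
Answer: $- \frac{4080}{7} \approx -582.86$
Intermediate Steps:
$V{\left(O,t \right)} = \left(4 + t\right) \left(O + 2 t\right)$ ($V{\left(O,t \right)} = \left(2 t + O\right) \left(4 + t\right) = \left(O + 2 t\right) \left(4 + t\right) = \left(4 + t\right) \left(O + 2 t\right)$)
$T = \frac{20}{7}$ ($T = \frac{2 \cdot 0^{2} + 4 \cdot 5 + 8 \cdot 0 + 5 \cdot 0}{7} = \frac{2 \cdot 0 + 20 + 0 + 0}{7} = \frac{0 + 20 + 0 + 0}{7} = \frac{1}{7} \cdot 20 = \frac{20}{7} \approx 2.8571$)
$T \left(-204\right) = \frac{20}{7} \left(-204\right) = - \frac{4080}{7}$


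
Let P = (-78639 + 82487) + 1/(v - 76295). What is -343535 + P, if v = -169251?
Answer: -83408784103/245546 ≈ -3.3969e+5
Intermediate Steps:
P = 944861007/245546 (P = (-78639 + 82487) + 1/(-169251 - 76295) = 3848 + 1/(-245546) = 3848 - 1/245546 = 944861007/245546 ≈ 3848.0)
-343535 + P = -343535 + 944861007/245546 = -83408784103/245546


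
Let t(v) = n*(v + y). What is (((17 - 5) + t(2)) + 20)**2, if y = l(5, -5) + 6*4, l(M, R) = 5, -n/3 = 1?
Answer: 3721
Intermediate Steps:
n = -3 (n = -3*1 = -3)
y = 29 (y = 5 + 6*4 = 5 + 24 = 29)
t(v) = -87 - 3*v (t(v) = -3*(v + 29) = -3*(29 + v) = -87 - 3*v)
(((17 - 5) + t(2)) + 20)**2 = (((17 - 5) + (-87 - 3*2)) + 20)**2 = ((12 + (-87 - 6)) + 20)**2 = ((12 - 93) + 20)**2 = (-81 + 20)**2 = (-61)**2 = 3721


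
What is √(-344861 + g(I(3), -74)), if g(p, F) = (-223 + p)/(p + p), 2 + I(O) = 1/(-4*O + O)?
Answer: I*√124475574/19 ≈ 587.2*I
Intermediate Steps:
I(O) = -2 - 1/(3*O) (I(O) = -2 + 1/(-4*O + O) = -2 + 1/(-3*O) = -2 - 1/(3*O))
g(p, F) = (-223 + p)/(2*p) (g(p, F) = (-223 + p)/((2*p)) = (-223 + p)*(1/(2*p)) = (-223 + p)/(2*p))
√(-344861 + g(I(3), -74)) = √(-344861 + (-223 + (-2 - ⅓/3))/(2*(-2 - ⅓/3))) = √(-344861 + (-223 + (-2 - ⅓*⅓))/(2*(-2 - ⅓*⅓))) = √(-344861 + (-223 + (-2 - ⅑))/(2*(-2 - ⅑))) = √(-344861 + (-223 - 19/9)/(2*(-19/9))) = √(-344861 + (½)*(-9/19)*(-2026/9)) = √(-344861 + 1013/19) = √(-6551346/19) = I*√124475574/19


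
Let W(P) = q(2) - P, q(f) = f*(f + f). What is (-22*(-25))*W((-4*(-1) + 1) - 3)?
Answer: 3300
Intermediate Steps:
q(f) = 2*f² (q(f) = f*(2*f) = 2*f²)
W(P) = 8 - P (W(P) = 2*2² - P = 2*4 - P = 8 - P)
(-22*(-25))*W((-4*(-1) + 1) - 3) = (-22*(-25))*(8 - ((-4*(-1) + 1) - 3)) = 550*(8 - ((4 + 1) - 3)) = 550*(8 - (5 - 3)) = 550*(8 - 1*2) = 550*(8 - 2) = 550*6 = 3300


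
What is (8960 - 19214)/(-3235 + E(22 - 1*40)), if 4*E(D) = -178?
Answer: 20508/6559 ≈ 3.1267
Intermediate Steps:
E(D) = -89/2 (E(D) = (¼)*(-178) = -89/2)
(8960 - 19214)/(-3235 + E(22 - 1*40)) = (8960 - 19214)/(-3235 - 89/2) = -10254/(-6559/2) = -10254*(-2/6559) = 20508/6559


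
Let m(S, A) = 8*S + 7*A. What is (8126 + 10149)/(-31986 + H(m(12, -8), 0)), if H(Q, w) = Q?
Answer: -18275/31946 ≈ -0.57206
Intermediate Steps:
m(S, A) = 7*A + 8*S
(8126 + 10149)/(-31986 + H(m(12, -8), 0)) = (8126 + 10149)/(-31986 + (7*(-8) + 8*12)) = 18275/(-31986 + (-56 + 96)) = 18275/(-31986 + 40) = 18275/(-31946) = 18275*(-1/31946) = -18275/31946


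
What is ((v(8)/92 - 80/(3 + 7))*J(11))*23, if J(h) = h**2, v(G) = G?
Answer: -22022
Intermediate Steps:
((v(8)/92 - 80/(3 + 7))*J(11))*23 = ((8/92 - 80/(3 + 7))*11**2)*23 = ((8*(1/92) - 80/10)*121)*23 = ((2/23 - 80*1/10)*121)*23 = ((2/23 - 8)*121)*23 = -182/23*121*23 = -22022/23*23 = -22022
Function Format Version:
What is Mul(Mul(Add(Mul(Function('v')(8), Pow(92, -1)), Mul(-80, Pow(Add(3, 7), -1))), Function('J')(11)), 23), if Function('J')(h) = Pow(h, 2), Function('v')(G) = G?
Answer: -22022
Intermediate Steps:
Mul(Mul(Add(Mul(Function('v')(8), Pow(92, -1)), Mul(-80, Pow(Add(3, 7), -1))), Function('J')(11)), 23) = Mul(Mul(Add(Mul(8, Pow(92, -1)), Mul(-80, Pow(Add(3, 7), -1))), Pow(11, 2)), 23) = Mul(Mul(Add(Mul(8, Rational(1, 92)), Mul(-80, Pow(10, -1))), 121), 23) = Mul(Mul(Add(Rational(2, 23), Mul(-80, Rational(1, 10))), 121), 23) = Mul(Mul(Add(Rational(2, 23), -8), 121), 23) = Mul(Mul(Rational(-182, 23), 121), 23) = Mul(Rational(-22022, 23), 23) = -22022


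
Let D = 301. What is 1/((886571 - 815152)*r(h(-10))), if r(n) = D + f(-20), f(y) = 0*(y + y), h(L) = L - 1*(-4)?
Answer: 1/21497119 ≈ 4.6518e-8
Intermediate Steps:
h(L) = 4 + L (h(L) = L + 4 = 4 + L)
f(y) = 0 (f(y) = 0*(2*y) = 0)
r(n) = 301 (r(n) = 301 + 0 = 301)
1/((886571 - 815152)*r(h(-10))) = 1/((886571 - 815152)*301) = (1/301)/71419 = (1/71419)*(1/301) = 1/21497119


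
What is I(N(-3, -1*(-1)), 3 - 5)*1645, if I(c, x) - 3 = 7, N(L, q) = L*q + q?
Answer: 16450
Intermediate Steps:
N(L, q) = q + L*q
I(c, x) = 10 (I(c, x) = 3 + 7 = 10)
I(N(-3, -1*(-1)), 3 - 5)*1645 = 10*1645 = 16450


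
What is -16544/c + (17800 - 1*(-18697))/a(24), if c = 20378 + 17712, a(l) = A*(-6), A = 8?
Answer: -695482421/914160 ≈ -760.79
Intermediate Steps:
a(l) = -48 (a(l) = 8*(-6) = -48)
c = 38090
-16544/c + (17800 - 1*(-18697))/a(24) = -16544/38090 + (17800 - 1*(-18697))/(-48) = -16544*1/38090 + (17800 + 18697)*(-1/48) = -8272/19045 + 36497*(-1/48) = -8272/19045 - 36497/48 = -695482421/914160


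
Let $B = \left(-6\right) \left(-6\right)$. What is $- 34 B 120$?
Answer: $-146880$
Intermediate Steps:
$B = 36$
$- 34 B 120 = \left(-34\right) 36 \cdot 120 = \left(-1224\right) 120 = -146880$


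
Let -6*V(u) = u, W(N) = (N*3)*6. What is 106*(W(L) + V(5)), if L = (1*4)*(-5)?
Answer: -114745/3 ≈ -38248.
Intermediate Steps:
L = -20 (L = 4*(-5) = -20)
W(N) = 18*N (W(N) = (3*N)*6 = 18*N)
V(u) = -u/6
106*(W(L) + V(5)) = 106*(18*(-20) - ⅙*5) = 106*(-360 - ⅚) = 106*(-2165/6) = -114745/3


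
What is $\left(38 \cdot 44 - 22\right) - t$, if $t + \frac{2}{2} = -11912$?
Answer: $13563$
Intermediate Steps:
$t = -11913$ ($t = -1 - 11912 = -11913$)
$\left(38 \cdot 44 - 22\right) - t = \left(38 \cdot 44 - 22\right) - -11913 = \left(1672 - 22\right) + 11913 = 1650 + 11913 = 13563$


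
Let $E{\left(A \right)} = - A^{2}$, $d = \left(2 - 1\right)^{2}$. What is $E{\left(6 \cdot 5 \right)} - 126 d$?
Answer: $-1026$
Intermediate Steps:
$d = 1$ ($d = 1^{2} = 1$)
$E{\left(6 \cdot 5 \right)} - 126 d = - \left(6 \cdot 5\right)^{2} - 126 = - 30^{2} - 126 = \left(-1\right) 900 - 126 = -900 - 126 = -1026$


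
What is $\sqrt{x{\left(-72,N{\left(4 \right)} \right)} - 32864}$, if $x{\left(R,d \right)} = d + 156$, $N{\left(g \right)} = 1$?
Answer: $i \sqrt{32707} \approx 180.85 i$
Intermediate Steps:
$x{\left(R,d \right)} = 156 + d$
$\sqrt{x{\left(-72,N{\left(4 \right)} \right)} - 32864} = \sqrt{\left(156 + 1\right) - 32864} = \sqrt{157 - 32864} = \sqrt{-32707} = i \sqrt{32707}$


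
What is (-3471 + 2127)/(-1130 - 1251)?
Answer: 1344/2381 ≈ 0.56447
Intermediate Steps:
(-3471 + 2127)/(-1130 - 1251) = -1344/(-2381) = -1344*(-1/2381) = 1344/2381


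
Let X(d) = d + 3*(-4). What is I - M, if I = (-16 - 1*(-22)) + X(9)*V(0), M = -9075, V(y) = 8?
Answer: 9057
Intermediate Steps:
X(d) = -12 + d (X(d) = d - 12 = -12 + d)
I = -18 (I = (-16 - 1*(-22)) + (-12 + 9)*8 = (-16 + 22) - 3*8 = 6 - 24 = -18)
I - M = -18 - 1*(-9075) = -18 + 9075 = 9057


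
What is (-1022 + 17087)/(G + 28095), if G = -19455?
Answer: 119/64 ≈ 1.8594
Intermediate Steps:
(-1022 + 17087)/(G + 28095) = (-1022 + 17087)/(-19455 + 28095) = 16065/8640 = 16065*(1/8640) = 119/64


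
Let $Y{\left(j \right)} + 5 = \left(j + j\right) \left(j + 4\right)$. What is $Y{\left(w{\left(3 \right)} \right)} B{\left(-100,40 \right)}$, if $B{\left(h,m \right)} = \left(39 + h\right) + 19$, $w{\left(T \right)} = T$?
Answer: $-1554$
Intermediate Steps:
$B{\left(h,m \right)} = 58 + h$
$Y{\left(j \right)} = -5 + 2 j \left(4 + j\right)$ ($Y{\left(j \right)} = -5 + \left(j + j\right) \left(j + 4\right) = -5 + 2 j \left(4 + j\right)$)
$Y{\left(w{\left(3 \right)} \right)} B{\left(-100,40 \right)} = \left(-5 + 2 \cdot 3^{2} + 8 \cdot 3\right) \left(58 - 100\right) = \left(-5 + 2 \cdot 9 + 24\right) \left(-42\right) = \left(-5 + 18 + 24\right) \left(-42\right) = 37 \left(-42\right) = -1554$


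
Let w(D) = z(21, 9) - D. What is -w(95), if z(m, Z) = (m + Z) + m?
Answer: 44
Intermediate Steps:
z(m, Z) = Z + 2*m (z(m, Z) = (Z + m) + m = Z + 2*m)
w(D) = 51 - D (w(D) = (9 + 2*21) - D = (9 + 42) - D = 51 - D)
-w(95) = -(51 - 1*95) = -(51 - 95) = -1*(-44) = 44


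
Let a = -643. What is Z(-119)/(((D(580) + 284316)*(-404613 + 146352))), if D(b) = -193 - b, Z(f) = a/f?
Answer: -643/8714143748037 ≈ -7.3788e-11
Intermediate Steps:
Z(f) = -643/f
Z(-119)/(((D(580) + 284316)*(-404613 + 146352))) = (-643/(-119))/((((-193 - 1*580) + 284316)*(-404613 + 146352))) = (-643*(-1/119))/((((-193 - 580) + 284316)*(-258261))) = 643/(119*(((-773 + 284316)*(-258261)))) = 643/(119*((283543*(-258261)))) = (643/119)/(-73228098723) = (643/119)*(-1/73228098723) = -643/8714143748037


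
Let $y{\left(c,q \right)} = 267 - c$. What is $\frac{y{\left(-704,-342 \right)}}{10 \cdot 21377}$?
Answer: $\frac{971}{213770} \approx 0.0045423$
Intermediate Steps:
$\frac{y{\left(-704,-342 \right)}}{10 \cdot 21377} = \frac{267 - -704}{10 \cdot 21377} = \frac{267 + 704}{213770} = 971 \cdot \frac{1}{213770} = \frac{971}{213770}$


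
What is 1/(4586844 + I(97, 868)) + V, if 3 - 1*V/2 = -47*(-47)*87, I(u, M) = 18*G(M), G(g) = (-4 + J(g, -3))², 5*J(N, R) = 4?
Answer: -44076755126855/114675708 ≈ -3.8436e+5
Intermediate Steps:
J(N, R) = ⅘ (J(N, R) = (⅕)*4 = ⅘)
G(g) = 256/25 (G(g) = (-4 + ⅘)² = (-16/5)² = 256/25)
I(u, M) = 4608/25 (I(u, M) = 18*(256/25) = 4608/25)
V = -384360 (V = 6 - 2*(-47*(-47))*87 = 6 - 4418*87 = 6 - 2*192183 = 6 - 384366 = -384360)
1/(4586844 + I(97, 868)) + V = 1/(4586844 + 4608/25) - 384360 = 1/(114675708/25) - 384360 = 25/114675708 - 384360 = -44076755126855/114675708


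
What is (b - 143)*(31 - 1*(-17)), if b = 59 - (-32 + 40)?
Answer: -4416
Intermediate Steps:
b = 51 (b = 59 - 1*8 = 59 - 8 = 51)
(b - 143)*(31 - 1*(-17)) = (51 - 143)*(31 - 1*(-17)) = -92*(31 + 17) = -92*48 = -4416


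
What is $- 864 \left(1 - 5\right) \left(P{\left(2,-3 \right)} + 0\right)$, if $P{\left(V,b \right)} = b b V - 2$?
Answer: $55296$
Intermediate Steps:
$P{\left(V,b \right)} = -2 + V b^{2}$ ($P{\left(V,b \right)} = b^{2} V - 2 = V b^{2} - 2 = -2 + V b^{2}$)
$- 864 \left(1 - 5\right) \left(P{\left(2,-3 \right)} + 0\right) = - 864 \left(1 - 5\right) \left(\left(-2 + 2 \left(-3\right)^{2}\right) + 0\right) = - 864 \left(- 4 \left(\left(-2 + 2 \cdot 9\right) + 0\right)\right) = - 864 \left(- 4 \left(\left(-2 + 18\right) + 0\right)\right) = - 864 \left(- 4 \left(16 + 0\right)\right) = - 864 \left(\left(-4\right) 16\right) = \left(-864\right) \left(-64\right) = 55296$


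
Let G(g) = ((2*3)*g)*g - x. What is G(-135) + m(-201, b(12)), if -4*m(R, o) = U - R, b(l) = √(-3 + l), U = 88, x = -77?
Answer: 437419/4 ≈ 1.0935e+5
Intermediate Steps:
m(R, o) = -22 + R/4 (m(R, o) = -(88 - R)/4 = -22 + R/4)
G(g) = 77 + 6*g² (G(g) = ((2*3)*g)*g - 1*(-77) = (6*g)*g + 77 = 6*g² + 77 = 77 + 6*g²)
G(-135) + m(-201, b(12)) = (77 + 6*(-135)²) + (-22 + (¼)*(-201)) = (77 + 6*18225) + (-22 - 201/4) = (77 + 109350) - 289/4 = 109427 - 289/4 = 437419/4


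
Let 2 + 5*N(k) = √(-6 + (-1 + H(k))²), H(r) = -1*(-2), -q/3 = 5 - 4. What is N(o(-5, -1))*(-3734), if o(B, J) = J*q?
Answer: 7468/5 - 3734*I*√5/5 ≈ 1493.6 - 1669.9*I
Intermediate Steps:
q = -3 (q = -3*(5 - 4) = -3*1 = -3)
o(B, J) = -3*J (o(B, J) = J*(-3) = -3*J)
H(r) = 2
N(k) = -⅖ + I*√5/5 (N(k) = -⅖ + √(-6 + (-1 + 2)²)/5 = -⅖ + √(-6 + 1²)/5 = -⅖ + √(-6 + 1)/5 = -⅖ + √(-5)/5 = -⅖ + (I*√5)/5 = -⅖ + I*√5/5)
N(o(-5, -1))*(-3734) = (-⅖ + I*√5/5)*(-3734) = 7468/5 - 3734*I*√5/5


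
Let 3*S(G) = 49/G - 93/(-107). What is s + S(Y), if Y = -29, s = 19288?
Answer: 179549446/9309 ≈ 19288.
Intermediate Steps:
S(G) = 31/107 + 49/(3*G) (S(G) = (49/G - 93/(-107))/3 = (49/G - 93*(-1/107))/3 = (49/G + 93/107)/3 = (93/107 + 49/G)/3 = 31/107 + 49/(3*G))
s + S(Y) = 19288 + (1/321)*(5243 + 93*(-29))/(-29) = 19288 + (1/321)*(-1/29)*(5243 - 2697) = 19288 + (1/321)*(-1/29)*2546 = 19288 - 2546/9309 = 179549446/9309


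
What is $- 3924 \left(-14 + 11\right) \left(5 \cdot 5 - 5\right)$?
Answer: $235440$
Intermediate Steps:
$- 3924 \left(-14 + 11\right) \left(5 \cdot 5 - 5\right) = - 3924 \left(- 3 \left(25 - 5\right)\right) = - 3924 \left(\left(-3\right) 20\right) = \left(-3924\right) \left(-60\right) = 235440$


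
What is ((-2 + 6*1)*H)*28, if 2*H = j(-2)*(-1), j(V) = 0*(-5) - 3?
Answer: 168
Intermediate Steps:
j(V) = -3 (j(V) = 0 - 3 = -3)
H = 3/2 (H = (-3*(-1))/2 = (½)*3 = 3/2 ≈ 1.5000)
((-2 + 6*1)*H)*28 = ((-2 + 6*1)*(3/2))*28 = ((-2 + 6)*(3/2))*28 = (4*(3/2))*28 = 6*28 = 168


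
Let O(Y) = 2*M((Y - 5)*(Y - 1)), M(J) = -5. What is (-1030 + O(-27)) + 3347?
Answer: 2307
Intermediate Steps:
O(Y) = -10 (O(Y) = 2*(-5) = -10)
(-1030 + O(-27)) + 3347 = (-1030 - 10) + 3347 = -1040 + 3347 = 2307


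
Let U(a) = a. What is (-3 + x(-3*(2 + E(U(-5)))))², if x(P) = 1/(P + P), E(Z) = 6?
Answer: 21025/2304 ≈ 9.1254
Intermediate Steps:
x(P) = 1/(2*P)
(-3 + x(-3*(2 + E(U(-5)))))² = (-3 + 1/(2*((-3*(2 + 6)))))² = (-3 + 1/(2*((-3*8))))² = (-3 + (½)/(-24))² = (-3 + (½)*(-1/24))² = (-3 - 1/48)² = (-145/48)² = 21025/2304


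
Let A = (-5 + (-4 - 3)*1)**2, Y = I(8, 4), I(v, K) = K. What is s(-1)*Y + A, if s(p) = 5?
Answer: 164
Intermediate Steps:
Y = 4
A = 144 (A = (-5 - 7*1)**2 = (-5 - 7)**2 = (-12)**2 = 144)
s(-1)*Y + A = 5*4 + 144 = 20 + 144 = 164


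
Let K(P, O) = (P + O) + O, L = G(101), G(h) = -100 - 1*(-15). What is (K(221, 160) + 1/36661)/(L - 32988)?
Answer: -19833602/1212489253 ≈ -0.016358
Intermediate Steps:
G(h) = -85 (G(h) = -100 + 15 = -85)
L = -85
K(P, O) = P + 2*O (K(P, O) = (O + P) + O = P + 2*O)
(K(221, 160) + 1/36661)/(L - 32988) = ((221 + 2*160) + 1/36661)/(-85 - 32988) = ((221 + 320) + 1/36661)/(-33073) = (541 + 1/36661)*(-1/33073) = (19833602/36661)*(-1/33073) = -19833602/1212489253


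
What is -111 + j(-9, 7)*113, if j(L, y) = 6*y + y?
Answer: 5426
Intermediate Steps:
j(L, y) = 7*y
-111 + j(-9, 7)*113 = -111 + (7*7)*113 = -111 + 49*113 = -111 + 5537 = 5426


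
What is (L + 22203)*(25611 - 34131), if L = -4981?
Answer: -146731440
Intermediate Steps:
(L + 22203)*(25611 - 34131) = (-4981 + 22203)*(25611 - 34131) = 17222*(-8520) = -146731440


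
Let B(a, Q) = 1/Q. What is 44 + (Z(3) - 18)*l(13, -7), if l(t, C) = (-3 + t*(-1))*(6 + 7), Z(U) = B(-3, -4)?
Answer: 3840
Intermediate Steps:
Z(U) = -¼ (Z(U) = 1/(-4) = -¼)
l(t, C) = -39 - 13*t (l(t, C) = (-3 - t)*13 = -39 - 13*t)
44 + (Z(3) - 18)*l(13, -7) = 44 + (-¼ - 18)*(-39 - 13*13) = 44 - 73*(-39 - 169)/4 = 44 - 73/4*(-208) = 44 + 3796 = 3840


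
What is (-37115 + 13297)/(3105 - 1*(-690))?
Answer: -23818/3795 ≈ -6.2762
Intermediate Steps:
(-37115 + 13297)/(3105 - 1*(-690)) = -23818/(3105 + 690) = -23818/3795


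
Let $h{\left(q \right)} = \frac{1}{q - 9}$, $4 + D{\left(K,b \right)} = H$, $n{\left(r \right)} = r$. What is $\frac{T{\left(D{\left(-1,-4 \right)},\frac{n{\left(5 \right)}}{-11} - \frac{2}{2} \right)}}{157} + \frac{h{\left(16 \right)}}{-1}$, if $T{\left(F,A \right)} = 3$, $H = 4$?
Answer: $- \frac{136}{1099} \approx -0.12375$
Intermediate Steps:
$D{\left(K,b \right)} = 0$ ($D{\left(K,b \right)} = -4 + 4 = 0$)
$h{\left(q \right)} = \frac{1}{-9 + q}$
$\frac{T{\left(D{\left(-1,-4 \right)},\frac{n{\left(5 \right)}}{-11} - \frac{2}{2} \right)}}{157} + \frac{h{\left(16 \right)}}{-1} = \frac{3}{157} + \frac{1}{\left(-9 + 16\right) \left(-1\right)} = 3 \cdot \frac{1}{157} + \frac{1}{7} \left(-1\right) = \frac{3}{157} + \frac{1}{7} \left(-1\right) = \frac{3}{157} - \frac{1}{7} = - \frac{136}{1099}$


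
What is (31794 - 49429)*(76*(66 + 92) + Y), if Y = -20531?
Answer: 150303105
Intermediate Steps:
(31794 - 49429)*(76*(66 + 92) + Y) = (31794 - 49429)*(76*(66 + 92) - 20531) = -17635*(76*158 - 20531) = -17635*(12008 - 20531) = -17635*(-8523) = 150303105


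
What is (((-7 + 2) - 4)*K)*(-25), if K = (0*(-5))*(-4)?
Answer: 0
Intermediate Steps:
K = 0 (K = 0*(-4) = 0)
(((-7 + 2) - 4)*K)*(-25) = (((-7 + 2) - 4)*0)*(-25) = ((-5 - 4)*0)*(-25) = -9*0*(-25) = 0*(-25) = 0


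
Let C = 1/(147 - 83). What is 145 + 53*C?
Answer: 9333/64 ≈ 145.83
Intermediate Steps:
C = 1/64 ≈ 0.015625
145 + 53*C = 145 + 53*(1/64) = 145 + 53/64 = 9333/64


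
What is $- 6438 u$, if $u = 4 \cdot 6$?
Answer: $-154512$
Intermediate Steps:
$u = 24$
$- 6438 u = \left(-6438\right) 24 = -154512$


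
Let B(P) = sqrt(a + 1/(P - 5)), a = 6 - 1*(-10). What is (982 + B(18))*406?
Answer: 398692 + 406*sqrt(2717)/13 ≈ 4.0032e+5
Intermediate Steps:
a = 16 (a = 6 + 10 = 16)
B(P) = sqrt(16 + 1/(-5 + P)) (B(P) = sqrt(16 + 1/(P - 5)) = sqrt(16 + 1/(-5 + P)))
(982 + B(18))*406 = (982 + sqrt((-79 + 16*18)/(-5 + 18)))*406 = (982 + sqrt((-79 + 288)/13))*406 = (982 + sqrt((1/13)*209))*406 = (982 + sqrt(209/13))*406 = (982 + sqrt(2717)/13)*406 = 398692 + 406*sqrt(2717)/13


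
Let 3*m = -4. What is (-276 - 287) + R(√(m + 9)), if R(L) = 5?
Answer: -558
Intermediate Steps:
m = -4/3 (m = (⅓)*(-4) = -4/3 ≈ -1.3333)
(-276 - 287) + R(√(m + 9)) = (-276 - 287) + 5 = -563 + 5 = -558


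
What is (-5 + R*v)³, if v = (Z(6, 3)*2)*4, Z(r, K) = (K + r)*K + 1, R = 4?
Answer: 707347971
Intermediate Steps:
Z(r, K) = 1 + K*(K + r) (Z(r, K) = K*(K + r) + 1 = 1 + K*(K + r))
v = 224 (v = ((1 + 3² + 3*6)*2)*4 = ((1 + 9 + 18)*2)*4 = (28*2)*4 = 56*4 = 224)
(-5 + R*v)³ = (-5 + 4*224)³ = (-5 + 896)³ = 891³ = 707347971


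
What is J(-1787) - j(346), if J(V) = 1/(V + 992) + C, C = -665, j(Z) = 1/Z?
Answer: -182922691/275070 ≈ -665.00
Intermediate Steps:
J(V) = -665 + 1/(992 + V) (J(V) = 1/(V + 992) - 665 = 1/(992 + V) - 665 = -665 + 1/(992 + V))
J(-1787) - j(346) = (-659679 - 665*(-1787))/(992 - 1787) - 1/346 = (-659679 + 1188355)/(-795) - 1*1/346 = -1/795*528676 - 1/346 = -528676/795 - 1/346 = -182922691/275070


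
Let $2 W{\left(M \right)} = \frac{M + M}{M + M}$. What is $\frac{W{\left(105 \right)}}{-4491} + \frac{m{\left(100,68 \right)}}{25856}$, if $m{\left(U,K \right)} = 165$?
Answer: $\frac{728087}{116119296} \approx 0.0062702$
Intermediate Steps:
$W{\left(M \right)} = \frac{1}{2}$ ($W{\left(M \right)} = \frac{\left(M + M\right) \frac{1}{M + M}}{2} = \frac{2 M \frac{1}{2 M}}{2} = \frac{1}{2} \cdot 1 = \frac{1}{2}$)
$\frac{W{\left(105 \right)}}{-4491} + \frac{m{\left(100,68 \right)}}{25856} = \frac{1}{2 \left(-4491\right)} + \frac{165}{25856} = \frac{1}{2} \left(- \frac{1}{4491}\right) + 165 \cdot \frac{1}{25856} = - \frac{1}{8982} + \frac{165}{25856} = \frac{728087}{116119296}$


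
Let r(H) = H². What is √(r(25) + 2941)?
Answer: √3566 ≈ 59.716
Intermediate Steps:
√(r(25) + 2941) = √(25² + 2941) = √(625 + 2941) = √3566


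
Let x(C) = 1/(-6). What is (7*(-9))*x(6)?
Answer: 21/2 ≈ 10.500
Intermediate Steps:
x(C) = -⅙
(7*(-9))*x(6) = (7*(-9))*(-⅙) = -63*(-⅙) = 21/2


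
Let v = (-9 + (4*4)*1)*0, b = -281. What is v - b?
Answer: 281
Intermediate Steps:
v = 0 (v = (-9 + 16*1)*0 = (-9 + 16)*0 = 7*0 = 0)
v - b = 0 - 1*(-281) = 0 + 281 = 281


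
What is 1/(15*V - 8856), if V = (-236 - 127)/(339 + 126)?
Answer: -31/274899 ≈ -0.00011277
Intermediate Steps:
V = -121/155 (V = -363/465 = -363*1/465 = -121/155 ≈ -0.78065)
1/(15*V - 8856) = 1/(15*(-121/155) - 8856) = 1/(-363/31 - 8856) = 1/(-274899/31) = -31/274899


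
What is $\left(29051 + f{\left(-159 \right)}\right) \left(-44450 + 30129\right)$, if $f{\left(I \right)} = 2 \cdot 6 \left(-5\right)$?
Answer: $-415180111$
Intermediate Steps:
$f{\left(I \right)} = -60$ ($f{\left(I \right)} = 12 \left(-5\right) = -60$)
$\left(29051 + f{\left(-159 \right)}\right) \left(-44450 + 30129\right) = \left(29051 - 60\right) \left(-44450 + 30129\right) = 28991 \left(-14321\right) = -415180111$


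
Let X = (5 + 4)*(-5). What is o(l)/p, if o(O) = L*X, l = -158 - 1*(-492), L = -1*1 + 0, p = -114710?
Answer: -9/22942 ≈ -0.00039229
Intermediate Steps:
L = -1 (L = -1 + 0 = -1)
X = -45 (X = 9*(-5) = -45)
l = 334 (l = -158 + 492 = 334)
o(O) = 45 (o(O) = -1*(-45) = 45)
o(l)/p = 45/(-114710) = 45*(-1/114710) = -9/22942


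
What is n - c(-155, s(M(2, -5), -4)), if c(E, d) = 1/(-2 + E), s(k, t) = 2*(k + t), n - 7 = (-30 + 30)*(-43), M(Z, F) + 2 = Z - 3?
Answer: 1100/157 ≈ 7.0064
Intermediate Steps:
M(Z, F) = -5 + Z (M(Z, F) = -2 + (Z - 3) = -2 + (-3 + Z) = -5 + Z)
n = 7 (n = 7 + (-30 + 30)*(-43) = 7 + 0*(-43) = 7 + 0 = 7)
s(k, t) = 2*k + 2*t
n - c(-155, s(M(2, -5), -4)) = 7 - 1/(-2 - 155) = 7 - 1/(-157) = 7 - 1*(-1/157) = 7 + 1/157 = 1100/157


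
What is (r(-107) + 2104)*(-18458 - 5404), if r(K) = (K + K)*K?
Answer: -596597724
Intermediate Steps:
r(K) = 2*K² (r(K) = (2*K)*K = 2*K²)
(r(-107) + 2104)*(-18458 - 5404) = (2*(-107)² + 2104)*(-18458 - 5404) = (2*11449 + 2104)*(-23862) = (22898 + 2104)*(-23862) = 25002*(-23862) = -596597724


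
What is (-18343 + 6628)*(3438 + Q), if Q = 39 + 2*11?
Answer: -40990785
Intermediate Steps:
Q = 61 (Q = 39 + 22 = 61)
(-18343 + 6628)*(3438 + Q) = (-18343 + 6628)*(3438 + 61) = -11715*3499 = -40990785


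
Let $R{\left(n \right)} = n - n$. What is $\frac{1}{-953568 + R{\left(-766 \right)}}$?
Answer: $- \frac{1}{953568} \approx -1.0487 \cdot 10^{-6}$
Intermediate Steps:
$R{\left(n \right)} = 0$
$\frac{1}{-953568 + R{\left(-766 \right)}} = \frac{1}{-953568 + 0} = \frac{1}{-953568} = - \frac{1}{953568}$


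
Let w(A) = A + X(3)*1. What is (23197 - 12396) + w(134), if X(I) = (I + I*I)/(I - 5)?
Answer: 10929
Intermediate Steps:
X(I) = (I + I²)/(-5 + I)
w(A) = -6 + A (w(A) = A + (3*(1 + 3)/(-5 + 3))*1 = A + (3*4/(-2))*1 = A + (3*(-½)*4)*1 = A - 6*1 = A - 6 = -6 + A)
(23197 - 12396) + w(134) = (23197 - 12396) + (-6 + 134) = 10801 + 128 = 10929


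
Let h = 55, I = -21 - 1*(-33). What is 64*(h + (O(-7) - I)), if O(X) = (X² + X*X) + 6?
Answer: 9408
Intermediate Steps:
O(X) = 6 + 2*X² (O(X) = (X² + X²) + 6 = 2*X² + 6 = 6 + 2*X²)
I = 12 (I = -21 + 33 = 12)
64*(h + (O(-7) - I)) = 64*(55 + ((6 + 2*(-7)²) - 1*12)) = 64*(55 + ((6 + 2*49) - 12)) = 64*(55 + ((6 + 98) - 12)) = 64*(55 + (104 - 12)) = 64*(55 + 92) = 64*147 = 9408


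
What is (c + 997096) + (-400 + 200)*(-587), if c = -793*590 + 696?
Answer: 647322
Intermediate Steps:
c = -467174 (c = -467870 + 696 = -467174)
(c + 997096) + (-400 + 200)*(-587) = (-467174 + 997096) + (-400 + 200)*(-587) = 529922 - 200*(-587) = 529922 + 117400 = 647322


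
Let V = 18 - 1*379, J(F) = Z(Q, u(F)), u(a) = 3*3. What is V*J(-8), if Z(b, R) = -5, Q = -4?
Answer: 1805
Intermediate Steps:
u(a) = 9
J(F) = -5
V = -361 (V = 18 - 379 = -361)
V*J(-8) = -361*(-5) = 1805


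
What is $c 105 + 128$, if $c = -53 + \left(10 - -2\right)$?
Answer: $-4177$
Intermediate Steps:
$c = -41$ ($c = -53 + \left(10 + 2\right) = -53 + 12 = -41$)
$c 105 + 128 = \left(-41\right) 105 + 128 = -4305 + 128 = -4177$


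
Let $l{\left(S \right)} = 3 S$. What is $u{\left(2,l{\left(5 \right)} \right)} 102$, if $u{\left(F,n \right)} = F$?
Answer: $204$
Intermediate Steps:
$u{\left(2,l{\left(5 \right)} \right)} 102 = 2 \cdot 102 = 204$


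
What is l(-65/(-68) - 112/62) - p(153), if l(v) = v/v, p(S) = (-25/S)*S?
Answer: 26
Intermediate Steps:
p(S) = -25
l(v) = 1
l(-65/(-68) - 112/62) - p(153) = 1 - 1*(-25) = 1 + 25 = 26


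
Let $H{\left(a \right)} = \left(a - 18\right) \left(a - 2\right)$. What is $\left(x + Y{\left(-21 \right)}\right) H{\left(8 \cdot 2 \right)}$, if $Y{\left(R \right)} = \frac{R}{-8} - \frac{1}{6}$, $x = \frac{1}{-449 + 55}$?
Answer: $- \frac{81277}{1182} \approx -68.762$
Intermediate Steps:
$H{\left(a \right)} = \left(-18 + a\right) \left(-2 + a\right)$
$x = - \frac{1}{394}$ ($x = \frac{1}{-394} = - \frac{1}{394} \approx -0.0025381$)
$Y{\left(R \right)} = - \frac{1}{6} - \frac{R}{8}$ ($Y{\left(R \right)} = R \left(- \frac{1}{8}\right) - \frac{1}{6} = - \frac{R}{8} - \frac{1}{6} = - \frac{1}{6} - \frac{R}{8}$)
$\left(x + Y{\left(-21 \right)}\right) H{\left(8 \cdot 2 \right)} = \left(- \frac{1}{394} - - \frac{59}{24}\right) \left(36 + \left(8 \cdot 2\right)^{2} - 20 \cdot 8 \cdot 2\right) = \left(- \frac{1}{394} + \left(- \frac{1}{6} + \frac{21}{8}\right)\right) \left(36 + 16^{2} - 320\right) = \left(- \frac{1}{394} + \frac{59}{24}\right) \left(36 + 256 - 320\right) = \frac{11611}{4728} \left(-28\right) = - \frac{81277}{1182}$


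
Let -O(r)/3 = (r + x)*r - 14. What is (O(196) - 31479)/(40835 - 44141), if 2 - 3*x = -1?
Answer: 49091/1102 ≈ 44.547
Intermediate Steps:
x = 1 (x = 2/3 - 1/3*(-1) = 2/3 + 1/3 = 1)
O(r) = 42 - 3*r*(1 + r) (O(r) = -3*((r + 1)*r - 14) = -3*((1 + r)*r - 14) = -3*(r*(1 + r) - 14) = -3*(-14 + r*(1 + r)) = 42 - 3*r*(1 + r))
(O(196) - 31479)/(40835 - 44141) = ((42 - 3*196 - 3*196**2) - 31479)/(40835 - 44141) = ((42 - 588 - 3*38416) - 31479)/(-3306) = ((42 - 588 - 115248) - 31479)*(-1/3306) = (-115794 - 31479)*(-1/3306) = -147273*(-1/3306) = 49091/1102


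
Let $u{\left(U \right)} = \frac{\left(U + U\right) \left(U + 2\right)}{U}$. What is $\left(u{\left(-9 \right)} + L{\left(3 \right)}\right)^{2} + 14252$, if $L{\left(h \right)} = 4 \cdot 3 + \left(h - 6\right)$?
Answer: $14277$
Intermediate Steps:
$L{\left(h \right)} = 6 + h$ ($L{\left(h \right)} = 12 + \left(h - 6\right) = 12 + \left(-6 + h\right) = 6 + h$)
$u{\left(U \right)} = 4 + 2 U$ ($u{\left(U \right)} = \frac{2 U \left(2 + U\right)}{U} = 4 + 2 U$)
$\left(u{\left(-9 \right)} + L{\left(3 \right)}\right)^{2} + 14252 = \left(\left(4 + 2 \left(-9\right)\right) + \left(6 + 3\right)\right)^{2} + 14252 = \left(\left(4 - 18\right) + 9\right)^{2} + 14252 = \left(-14 + 9\right)^{2} + 14252 = \left(-5\right)^{2} + 14252 = 25 + 14252 = 14277$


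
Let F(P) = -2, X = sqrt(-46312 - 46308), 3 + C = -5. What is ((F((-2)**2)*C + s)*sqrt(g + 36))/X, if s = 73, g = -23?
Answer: -89*I*sqrt(301015)/46310 ≈ -1.0544*I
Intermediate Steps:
C = -8 (C = -3 - 5 = -8)
X = 2*I*sqrt(23155) (X = sqrt(-92620) = 2*I*sqrt(23155) ≈ 304.34*I)
((F((-2)**2)*C + s)*sqrt(g + 36))/X = ((-2*(-8) + 73)*sqrt(-23 + 36))/((2*I*sqrt(23155))) = ((16 + 73)*sqrt(13))*(-I*sqrt(23155)/46310) = (89*sqrt(13))*(-I*sqrt(23155)/46310) = -89*I*sqrt(301015)/46310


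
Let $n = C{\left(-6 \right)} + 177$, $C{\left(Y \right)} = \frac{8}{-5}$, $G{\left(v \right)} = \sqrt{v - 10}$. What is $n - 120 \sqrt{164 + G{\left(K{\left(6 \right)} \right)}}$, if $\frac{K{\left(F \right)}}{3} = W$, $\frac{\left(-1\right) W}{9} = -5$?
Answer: $\frac{877}{5} - 120 \sqrt{164 + 5 \sqrt{5}} \approx -1412.9$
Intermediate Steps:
$W = 45$ ($W = \left(-9\right) \left(-5\right) = 45$)
$K{\left(F \right)} = 135$ ($K{\left(F \right)} = 3 \cdot 45 = 135$)
$G{\left(v \right)} = \sqrt{-10 + v}$
$C{\left(Y \right)} = - \frac{8}{5}$ ($C{\left(Y \right)} = 8 \left(- \frac{1}{5}\right) = - \frac{8}{5}$)
$n = \frac{877}{5}$ ($n = - \frac{8}{5} + 177 = \frac{877}{5} \approx 175.4$)
$n - 120 \sqrt{164 + G{\left(K{\left(6 \right)} \right)}} = \frac{877}{5} - 120 \sqrt{164 + \sqrt{-10 + 135}} = \frac{877}{5} - 120 \sqrt{164 + \sqrt{125}} = \frac{877}{5} - 120 \sqrt{164 + 5 \sqrt{5}}$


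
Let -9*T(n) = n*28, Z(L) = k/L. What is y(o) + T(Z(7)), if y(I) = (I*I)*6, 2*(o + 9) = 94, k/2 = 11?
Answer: 77888/9 ≈ 8654.2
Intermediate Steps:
k = 22 (k = 2*11 = 22)
o = 38 (o = -9 + (½)*94 = -9 + 47 = 38)
Z(L) = 22/L
T(n) = -28*n/9 (T(n) = -n*28/9 = -28*n/9)
y(I) = 6*I² (y(I) = I²*6 = 6*I²)
y(o) + T(Z(7)) = 6*38² - 616/(9*7) = 6*1444 - 616/(9*7) = 8664 - 28/9*22/7 = 8664 - 88/9 = 77888/9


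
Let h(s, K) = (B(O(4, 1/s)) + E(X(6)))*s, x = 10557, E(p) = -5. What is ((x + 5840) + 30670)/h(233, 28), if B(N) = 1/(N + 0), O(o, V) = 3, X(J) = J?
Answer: -141201/3262 ≈ -43.287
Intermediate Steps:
B(N) = 1/N
h(s, K) = -14*s/3 (h(s, K) = (1/3 - 5)*s = -14*s/3)
((x + 5840) + 30670)/h(233, 28) = ((10557 + 5840) + 30670)/((-14/3*233)) = (16397 + 30670)/(-3262/3) = 47067*(-3/3262) = -141201/3262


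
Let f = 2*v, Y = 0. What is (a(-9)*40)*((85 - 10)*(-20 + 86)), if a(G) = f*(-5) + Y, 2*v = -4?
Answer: 3960000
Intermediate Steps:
v = -2 (v = (½)*(-4) = -2)
f = -4 (f = 2*(-2) = -4)
a(G) = 20 (a(G) = -4*(-5) + 0 = 20 + 0 = 20)
(a(-9)*40)*((85 - 10)*(-20 + 86)) = (20*40)*((85 - 10)*(-20 + 86)) = 800*(75*66) = 800*4950 = 3960000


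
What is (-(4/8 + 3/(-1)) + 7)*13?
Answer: 247/2 ≈ 123.50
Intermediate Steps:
(-(4/8 + 3/(-1)) + 7)*13 = (-(4*(⅛) + 3*(-1)) + 7)*13 = (-(½ - 3) + 7)*13 = (-1*(-5/2) + 7)*13 = (5/2 + 7)*13 = (19/2)*13 = 247/2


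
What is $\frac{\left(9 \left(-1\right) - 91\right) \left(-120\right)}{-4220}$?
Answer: $- \frac{600}{211} \approx -2.8436$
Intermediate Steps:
$\frac{\left(9 \left(-1\right) - 91\right) \left(-120\right)}{-4220} = \left(-9 - 91\right) \left(-120\right) \left(- \frac{1}{4220}\right) = \left(-100\right) \left(-120\right) \left(- \frac{1}{4220}\right) = 12000 \left(- \frac{1}{4220}\right) = - \frac{600}{211}$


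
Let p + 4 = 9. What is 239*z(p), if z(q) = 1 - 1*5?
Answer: -956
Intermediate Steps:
p = 5 (p = -4 + 9 = 5)
z(q) = -4 (z(q) = 1 - 5 = -4)
239*z(p) = 239*(-4) = -956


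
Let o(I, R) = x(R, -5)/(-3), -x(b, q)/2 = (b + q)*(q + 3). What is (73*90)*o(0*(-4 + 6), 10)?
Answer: -43800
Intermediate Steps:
x(b, q) = -2*(3 + q)*(b + q) (x(b, q) = -2*(b + q)*(q + 3) = -2*(b + q)*(3 + q) = -2*(3 + q)*(b + q))
o(I, R) = 20/3 - 4*R/3 (o(I, R) = (-6*R - 6*(-5) - 2*(-5)**2 - 2*R*(-5))/(-3) = (-6*R + 30 - 2*25 + 10*R)*(-1/3) = (-6*R + 30 - 50 + 10*R)*(-1/3) = (-20 + 4*R)*(-1/3) = 20/3 - 4*R/3)
(73*90)*o(0*(-4 + 6), 10) = (73*90)*(20/3 - 4/3*10) = 6570*(20/3 - 40/3) = 6570*(-20/3) = -43800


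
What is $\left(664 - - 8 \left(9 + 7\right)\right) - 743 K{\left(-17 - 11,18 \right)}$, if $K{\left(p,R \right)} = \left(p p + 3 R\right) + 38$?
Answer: $-650076$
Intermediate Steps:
$K{\left(p,R \right)} = 38 + p^{2} + 3 R$ ($K{\left(p,R \right)} = \left(p^{2} + 3 R\right) + 38 = 38 + p^{2} + 3 R$)
$\left(664 - - 8 \left(9 + 7\right)\right) - 743 K{\left(-17 - 11,18 \right)} = \left(664 - - 8 \left(9 + 7\right)\right) - 743 \left(38 + \left(-17 - 11\right)^{2} + 3 \cdot 18\right) = \left(664 - \left(-8\right) 16\right) - 743 \left(38 + \left(-17 - 11\right)^{2} + 54\right) = \left(664 - -128\right) - 743 \left(38 + \left(-28\right)^{2} + 54\right) = \left(664 + 128\right) - 743 \left(38 + 784 + 54\right) = 792 - 650868 = -650076$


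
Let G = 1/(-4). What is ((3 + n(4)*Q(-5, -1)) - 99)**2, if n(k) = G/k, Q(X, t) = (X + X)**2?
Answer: 167281/16 ≈ 10455.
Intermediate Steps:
G = -1/4 ≈ -0.25000
Q(X, t) = 4*X**2 (Q(X, t) = (2*X)**2 = 4*X**2)
n(k) = -1/(4*k)
((3 + n(4)*Q(-5, -1)) - 99)**2 = ((3 + (-1/4/4)*(4*(-5)**2)) - 99)**2 = ((3 + (-1/4*1/4)*(4*25)) - 99)**2 = ((3 - 1/16*100) - 99)**2 = ((3 - 25/4) - 99)**2 = (-13/4 - 99)**2 = (-409/4)**2 = 167281/16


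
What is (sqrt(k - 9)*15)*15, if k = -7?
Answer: 900*I ≈ 900.0*I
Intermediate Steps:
(sqrt(k - 9)*15)*15 = (sqrt(-7 - 9)*15)*15 = (sqrt(-16)*15)*15 = ((4*I)*15)*15 = (60*I)*15 = 900*I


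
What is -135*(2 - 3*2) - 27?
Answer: 513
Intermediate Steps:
-135*(2 - 3*2) - 27 = -135*(2 - 6) - 27 = -135*(-4) - 27 = 540 - 27 = 513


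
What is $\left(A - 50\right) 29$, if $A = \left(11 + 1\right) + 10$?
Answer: $-812$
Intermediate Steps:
$A = 22$ ($A = 12 + 10 = 22$)
$\left(A - 50\right) 29 = \left(22 - 50\right) 29 = \left(-28\right) 29 = -812$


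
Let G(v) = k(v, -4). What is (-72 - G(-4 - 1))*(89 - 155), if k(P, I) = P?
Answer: 4422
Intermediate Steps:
G(v) = v
(-72 - G(-4 - 1))*(89 - 155) = (-72 - (-4 - 1))*(89 - 155) = (-72 - 1*(-5))*(-66) = (-72 + 5)*(-66) = -67*(-66) = 4422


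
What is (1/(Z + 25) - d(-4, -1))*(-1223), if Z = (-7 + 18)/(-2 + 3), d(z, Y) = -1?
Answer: -45251/36 ≈ -1257.0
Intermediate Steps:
Z = 11 (Z = 11/1 = 11*1 = 11)
(1/(Z + 25) - d(-4, -1))*(-1223) = (1/(11 + 25) - 1*(-1))*(-1223) = (1/36 + 1)*(-1223) = (37/36)*(-1223) = -45251/36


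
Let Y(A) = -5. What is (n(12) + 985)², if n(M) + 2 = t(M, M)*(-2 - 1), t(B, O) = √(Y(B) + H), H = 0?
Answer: 966244 - 5898*I*√5 ≈ 9.6624e+5 - 13188.0*I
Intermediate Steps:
t(B, O) = I*√5 (t(B, O) = √(-5 + 0) = √(-5) = I*√5)
n(M) = -2 - 3*I*√5 (n(M) = -2 + (I*√5)*(-2 - 1) = -2 + (I*√5)*(-3) = -2 - 3*I*√5)
(n(12) + 985)² = ((-2 - 3*I*√5) + 985)² = (983 - 3*I*√5)²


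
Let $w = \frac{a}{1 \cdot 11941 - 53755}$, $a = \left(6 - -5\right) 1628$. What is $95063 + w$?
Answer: $\frac{1987473187}{20907} \approx 95063.0$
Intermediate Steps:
$a = 17908$ ($a = \left(6 + 5\right) 1628 = 11 \cdot 1628 = 17908$)
$w = - \frac{8954}{20907}$ ($w = \frac{17908}{1 \cdot 11941 - 53755} = \frac{17908}{11941 - 53755} = \frac{17908}{-41814} = 17908 \left(- \frac{1}{41814}\right) = - \frac{8954}{20907} \approx -0.42828$)
$95063 + w = 95063 - \frac{8954}{20907} = \frac{1987473187}{20907}$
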